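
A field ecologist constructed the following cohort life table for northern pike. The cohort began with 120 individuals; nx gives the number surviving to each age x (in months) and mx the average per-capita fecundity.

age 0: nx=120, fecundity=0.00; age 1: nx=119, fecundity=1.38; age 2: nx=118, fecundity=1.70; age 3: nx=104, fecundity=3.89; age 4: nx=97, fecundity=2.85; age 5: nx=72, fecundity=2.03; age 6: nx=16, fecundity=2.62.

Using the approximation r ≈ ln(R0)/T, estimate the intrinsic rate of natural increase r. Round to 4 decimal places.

0.7436

lx = nx/n0 = nx/120: 1, 0.99167…, 0.98333…, 0.86667…, 0.80833…, 0.6, 0.13333…
R0 = Σ lx·mx = 0 + 1.3685… + 1.67167… + 3.37133… + 2.30375… + 1.218 + 0.34933… = 10.282583…
Σ x·lx·mx = 32.226833…; T = 32.226833…/10.282583… = 3.13412…
r ≈ ln(R0)/T = ln(10.282583…)/3.13412… = 0.743575… → 0.7436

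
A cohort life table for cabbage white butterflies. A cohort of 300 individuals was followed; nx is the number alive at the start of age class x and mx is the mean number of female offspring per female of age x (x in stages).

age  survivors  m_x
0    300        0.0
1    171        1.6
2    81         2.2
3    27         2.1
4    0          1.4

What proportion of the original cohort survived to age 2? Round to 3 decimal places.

l_2 = n_2/n_0 = 81/300 = 0.27 → 0.270

0.270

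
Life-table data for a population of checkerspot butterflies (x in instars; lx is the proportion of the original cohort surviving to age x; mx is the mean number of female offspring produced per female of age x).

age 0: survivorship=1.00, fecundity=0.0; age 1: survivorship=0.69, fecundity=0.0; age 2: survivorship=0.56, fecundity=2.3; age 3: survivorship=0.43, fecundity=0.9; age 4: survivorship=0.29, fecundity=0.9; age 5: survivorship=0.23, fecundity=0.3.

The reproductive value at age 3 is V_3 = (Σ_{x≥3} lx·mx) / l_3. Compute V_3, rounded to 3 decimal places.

1.667

lx·mx for x ≥ 3: 0.387, 0.261, 0.069 → sum = 0.717
V_3 = 0.717 / l_3 = 0.717 / 0.43 = 1.667442… → 1.667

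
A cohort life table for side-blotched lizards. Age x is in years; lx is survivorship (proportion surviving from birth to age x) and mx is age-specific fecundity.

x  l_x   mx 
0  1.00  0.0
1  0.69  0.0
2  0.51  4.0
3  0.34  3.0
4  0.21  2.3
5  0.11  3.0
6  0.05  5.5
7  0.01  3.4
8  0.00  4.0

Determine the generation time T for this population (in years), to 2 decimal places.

lx·mx: 0, 0, 2.04, 1.02, 0.483, 0.33, 0.275, 0.034, 0 → R0 = 4.182
x·lx·mx: 0, 0, 4.08, 3.06, 1.932, 1.65, 1.65, 0.238, 0 → Σ = 12.61
T = 12.61 / 4.182 = 3.015304… → 3.02

3.02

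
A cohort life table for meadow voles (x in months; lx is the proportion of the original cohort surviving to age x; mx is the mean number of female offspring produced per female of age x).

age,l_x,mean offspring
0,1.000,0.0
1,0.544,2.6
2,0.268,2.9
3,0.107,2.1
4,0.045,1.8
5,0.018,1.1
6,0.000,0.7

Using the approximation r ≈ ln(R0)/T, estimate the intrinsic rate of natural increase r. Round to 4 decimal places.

R0 = Σ lx·mx = 0 + 1.4144 + 0.7772 + 0.2247 + 0.081 + 0.0198 + 0 = 2.5171
Σ x·lx·mx = 4.0659; T = 4.0659/2.5171 = 1.61531…
r ≈ ln(R0)/T = ln(2.5171)/1.61531… = 0.571473… → 0.5715

0.5715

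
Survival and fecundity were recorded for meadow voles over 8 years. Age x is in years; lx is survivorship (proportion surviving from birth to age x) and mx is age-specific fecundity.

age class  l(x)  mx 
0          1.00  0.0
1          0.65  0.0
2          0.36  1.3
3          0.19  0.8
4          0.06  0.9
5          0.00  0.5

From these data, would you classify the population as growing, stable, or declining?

declining

R0 = Σ lx·mx = 0 + 0 + 0.468 + 0.152 + 0.054 + 0 = 0.674
R0 < 1, so the population is declining.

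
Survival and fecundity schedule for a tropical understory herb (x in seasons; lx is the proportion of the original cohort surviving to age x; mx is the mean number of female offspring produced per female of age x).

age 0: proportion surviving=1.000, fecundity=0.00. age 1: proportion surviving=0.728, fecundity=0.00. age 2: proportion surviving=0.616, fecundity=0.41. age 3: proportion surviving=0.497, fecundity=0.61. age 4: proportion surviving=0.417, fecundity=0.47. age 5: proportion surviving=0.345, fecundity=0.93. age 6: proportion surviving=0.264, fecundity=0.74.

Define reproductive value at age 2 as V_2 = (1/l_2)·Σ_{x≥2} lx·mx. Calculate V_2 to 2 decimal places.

lx·mx for x ≥ 2: 0.25256, 0.30317, 0.19599, 0.32085, 0.19536 → sum = 1.26793
V_2 = 1.26793 / l_2 = 1.26793 / 0.616 = 2.058328… → 2.06

2.06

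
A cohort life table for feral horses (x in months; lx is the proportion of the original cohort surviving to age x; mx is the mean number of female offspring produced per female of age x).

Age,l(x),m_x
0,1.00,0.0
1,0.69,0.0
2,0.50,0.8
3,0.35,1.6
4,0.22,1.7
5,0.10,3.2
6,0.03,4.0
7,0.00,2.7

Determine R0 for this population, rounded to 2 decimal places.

lx·mx by age: 0, 0, 0.4, 0.56, 0.374, 0.32, 0.12, 0
R0 = Σ lx·mx = 1.774 → 1.77

1.77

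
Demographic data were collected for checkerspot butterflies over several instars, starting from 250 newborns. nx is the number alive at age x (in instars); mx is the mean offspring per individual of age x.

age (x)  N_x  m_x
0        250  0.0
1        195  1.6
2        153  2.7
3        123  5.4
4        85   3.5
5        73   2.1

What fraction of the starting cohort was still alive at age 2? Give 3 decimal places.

l_2 = n_2/n_0 = 153/250 = 0.612 → 0.612

0.612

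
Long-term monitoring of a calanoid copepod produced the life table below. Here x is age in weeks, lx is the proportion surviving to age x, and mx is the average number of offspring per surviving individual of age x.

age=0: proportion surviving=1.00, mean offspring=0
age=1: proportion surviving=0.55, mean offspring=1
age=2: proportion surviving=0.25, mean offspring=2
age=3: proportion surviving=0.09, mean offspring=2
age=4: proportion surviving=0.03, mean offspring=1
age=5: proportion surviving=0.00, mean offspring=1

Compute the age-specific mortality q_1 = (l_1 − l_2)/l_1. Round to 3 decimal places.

0.545

q_1 = (l_1 − l_2) / l_1 = (0.55 − 0.25) / 0.55
     = 0.3 / 0.55 = 0.545455… → 0.545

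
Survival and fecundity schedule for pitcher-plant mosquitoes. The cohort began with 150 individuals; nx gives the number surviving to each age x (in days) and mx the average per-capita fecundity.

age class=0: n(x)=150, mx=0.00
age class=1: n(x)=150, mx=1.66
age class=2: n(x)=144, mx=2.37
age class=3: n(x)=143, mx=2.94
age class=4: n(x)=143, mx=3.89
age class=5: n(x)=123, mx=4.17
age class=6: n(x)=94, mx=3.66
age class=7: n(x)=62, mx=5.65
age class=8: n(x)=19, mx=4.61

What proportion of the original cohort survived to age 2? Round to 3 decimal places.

0.960

l_2 = n_2/n_0 = 144/150 = 0.96 → 0.960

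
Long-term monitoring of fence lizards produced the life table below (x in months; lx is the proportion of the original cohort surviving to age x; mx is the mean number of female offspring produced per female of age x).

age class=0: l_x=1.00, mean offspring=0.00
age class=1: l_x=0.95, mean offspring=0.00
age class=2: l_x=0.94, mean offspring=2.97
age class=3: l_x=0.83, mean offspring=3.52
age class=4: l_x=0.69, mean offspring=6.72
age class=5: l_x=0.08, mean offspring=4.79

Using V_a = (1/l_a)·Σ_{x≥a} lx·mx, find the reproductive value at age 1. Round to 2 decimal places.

11.30

lx·mx for x ≥ 1: 0, 2.7918, 2.9216, 4.6368, 0.3832 → sum = 10.7334
V_1 = 10.7334 / l_1 = 10.7334 / 0.95 = 11.298316… → 11.30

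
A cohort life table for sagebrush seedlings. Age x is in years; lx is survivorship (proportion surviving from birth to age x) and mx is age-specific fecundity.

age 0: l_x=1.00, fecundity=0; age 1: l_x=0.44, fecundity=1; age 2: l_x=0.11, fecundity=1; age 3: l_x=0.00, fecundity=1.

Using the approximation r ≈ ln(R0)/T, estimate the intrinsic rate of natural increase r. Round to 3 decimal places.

R0 = Σ lx·mx = 0 + 0.44 + 0.11 + 0 = 0.55
Σ x·lx·mx = 0.66; T = 0.66/0.55 = 1.2
r ≈ ln(R0)/T = ln(0.55)/1.2 = -0.4982… → -0.498

-0.498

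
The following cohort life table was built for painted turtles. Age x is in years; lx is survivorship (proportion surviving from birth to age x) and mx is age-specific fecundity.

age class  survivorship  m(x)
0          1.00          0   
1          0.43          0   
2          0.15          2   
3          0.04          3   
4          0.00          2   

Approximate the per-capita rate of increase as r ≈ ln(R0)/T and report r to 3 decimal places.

R0 = Σ lx·mx = 0 + 0 + 0.3 + 0.12 + 0 = 0.42
Σ x·lx·mx = 0.96; T = 0.96/0.42 = 2.28571…
r ≈ ln(R0)/T = ln(0.42)/2.28571… = -0.37953… → -0.380

-0.380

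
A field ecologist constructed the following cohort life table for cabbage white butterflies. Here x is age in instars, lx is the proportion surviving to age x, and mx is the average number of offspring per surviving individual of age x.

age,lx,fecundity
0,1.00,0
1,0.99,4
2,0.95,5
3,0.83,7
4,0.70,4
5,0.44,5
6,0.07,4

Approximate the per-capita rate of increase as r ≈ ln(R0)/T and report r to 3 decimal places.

R0 = Σ lx·mx = 0 + 3.96 + 4.75 + 5.81 + 2.8 + 2.2 + 0.28 = 19.8
Σ x·lx·mx = 54.77; T = 54.77/19.8 = 2.76616…
r ≈ ln(R0)/T = ln(19.8)/2.76616… = 1.07936… → 1.079

1.079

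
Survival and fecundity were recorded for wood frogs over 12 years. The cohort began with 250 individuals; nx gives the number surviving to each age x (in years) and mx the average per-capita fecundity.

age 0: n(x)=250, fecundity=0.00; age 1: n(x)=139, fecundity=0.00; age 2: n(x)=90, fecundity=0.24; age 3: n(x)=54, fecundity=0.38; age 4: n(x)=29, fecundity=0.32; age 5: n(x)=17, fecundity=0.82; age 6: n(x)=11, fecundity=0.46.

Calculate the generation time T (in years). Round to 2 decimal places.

3.44

lx = nx/n0 = nx/250: 1, 0.556, 0.36, 0.216, 0.116, 0.068, 0.044
lx·mx: 0, 0, 0.0864, 0.08208, 0.03712, 0.05576, 0.02024 → R0 = 0.2816
x·lx·mx: 0, 0, 0.1728, 0.24624, 0.14848, 0.2788, 0.12144 → Σ = 0.96776
T = 0.96776 / 0.2816 = 3.436648… → 3.44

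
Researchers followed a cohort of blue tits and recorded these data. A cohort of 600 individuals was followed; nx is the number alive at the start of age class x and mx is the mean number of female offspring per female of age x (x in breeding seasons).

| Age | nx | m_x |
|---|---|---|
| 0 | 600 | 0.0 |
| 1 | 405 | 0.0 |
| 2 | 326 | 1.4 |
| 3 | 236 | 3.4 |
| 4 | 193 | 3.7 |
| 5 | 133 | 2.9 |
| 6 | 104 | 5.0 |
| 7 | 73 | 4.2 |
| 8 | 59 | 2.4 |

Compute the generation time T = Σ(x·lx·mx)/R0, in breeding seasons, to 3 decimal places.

lx = nx/n0 = nx/600: 1, 0.675, 0.54333…, 0.39333…, 0.32167…, 0.22167…, 0.17333…, 0.12167…, 0.09833…
lx·mx: 0, 0, 0.760667…, 1.337333…, 1.190167…, 0.642833…, 0.866667…, 0.511…, 0.236… → R0 = 5.544667…
x·lx·mx: 0, 0, 1.521333…, 4.012…, 4.760667…, 3.214167…, 5.2…, 3.577…, 1.888… → Σ = 24.173167…
T = 24.173167… / 5.544667… = 4.359715… → 4.360

4.360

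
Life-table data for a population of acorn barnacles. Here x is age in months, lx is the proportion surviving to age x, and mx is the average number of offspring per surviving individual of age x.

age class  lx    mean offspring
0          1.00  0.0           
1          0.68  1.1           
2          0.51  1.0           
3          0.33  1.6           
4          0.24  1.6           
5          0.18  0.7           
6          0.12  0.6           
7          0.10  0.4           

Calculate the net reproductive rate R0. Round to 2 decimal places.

lx·mx by age: 0, 0.748, 0.51, 0.528, 0.384, 0.126, 0.072, 0.04
R0 = Σ lx·mx = 2.408 → 2.41

2.41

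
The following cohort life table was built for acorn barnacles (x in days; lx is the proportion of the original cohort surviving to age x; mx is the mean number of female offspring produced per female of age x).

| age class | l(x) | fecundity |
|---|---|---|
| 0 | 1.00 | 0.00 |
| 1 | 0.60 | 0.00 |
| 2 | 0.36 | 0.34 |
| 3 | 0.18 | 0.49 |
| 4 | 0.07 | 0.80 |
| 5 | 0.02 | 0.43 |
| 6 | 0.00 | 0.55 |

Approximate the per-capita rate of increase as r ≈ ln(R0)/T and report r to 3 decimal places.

R0 = Σ lx·mx = 0 + 0 + 0.1224 + 0.0882 + 0.056 + 0.0086 + 0 = 0.2752
Σ x·lx·mx = 0.7764; T = 0.7764/0.2752 = 2.82122…
r ≈ ln(R0)/T = ln(0.2752)/2.82122… = -0.45734… → -0.457

-0.457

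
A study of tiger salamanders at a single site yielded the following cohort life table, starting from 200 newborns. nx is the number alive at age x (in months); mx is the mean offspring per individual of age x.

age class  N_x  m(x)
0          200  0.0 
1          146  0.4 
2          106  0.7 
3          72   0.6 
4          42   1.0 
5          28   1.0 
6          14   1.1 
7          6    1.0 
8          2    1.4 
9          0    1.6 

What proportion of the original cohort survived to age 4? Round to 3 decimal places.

0.210

l_4 = n_4/n_0 = 42/200 = 0.21 → 0.210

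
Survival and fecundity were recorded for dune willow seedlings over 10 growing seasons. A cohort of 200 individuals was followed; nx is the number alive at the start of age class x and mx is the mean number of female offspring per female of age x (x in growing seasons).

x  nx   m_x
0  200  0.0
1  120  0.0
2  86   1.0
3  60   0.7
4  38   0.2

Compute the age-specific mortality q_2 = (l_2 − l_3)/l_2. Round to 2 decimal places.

0.30

lx = nx/n0 = nx/200: 1, 0.6, 0.43, 0.3, 0.19
q_2 = (l_2 − l_3) / l_2 = (0.43 − 0.3) / 0.43
     = 0.13 / 0.43 = 0.302326… → 0.30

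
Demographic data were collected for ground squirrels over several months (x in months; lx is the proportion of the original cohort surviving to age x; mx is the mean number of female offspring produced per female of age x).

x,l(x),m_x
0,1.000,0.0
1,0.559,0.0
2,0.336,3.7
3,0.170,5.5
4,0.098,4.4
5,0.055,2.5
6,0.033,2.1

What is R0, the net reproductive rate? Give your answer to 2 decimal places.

lx·mx by age: 0, 0, 1.2432, 0.935, 0.4312, 0.1375, 0.0693
R0 = Σ lx·mx = 2.8162 → 2.82

2.82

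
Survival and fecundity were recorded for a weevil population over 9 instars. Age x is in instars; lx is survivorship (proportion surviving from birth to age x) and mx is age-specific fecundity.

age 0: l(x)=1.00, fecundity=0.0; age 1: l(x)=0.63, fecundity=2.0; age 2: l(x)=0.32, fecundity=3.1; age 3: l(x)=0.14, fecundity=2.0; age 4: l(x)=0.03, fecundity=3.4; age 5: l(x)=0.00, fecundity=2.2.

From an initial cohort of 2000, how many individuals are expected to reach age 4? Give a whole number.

Expected survivors = N0 · l_4 = 2000 × 0.03 = 60 → 60

60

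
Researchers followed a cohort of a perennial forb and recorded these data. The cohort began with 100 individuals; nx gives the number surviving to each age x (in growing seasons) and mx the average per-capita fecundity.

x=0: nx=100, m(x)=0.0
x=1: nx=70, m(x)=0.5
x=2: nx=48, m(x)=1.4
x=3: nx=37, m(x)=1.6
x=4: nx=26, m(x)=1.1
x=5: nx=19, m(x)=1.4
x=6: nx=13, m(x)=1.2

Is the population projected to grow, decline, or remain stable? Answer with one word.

lx = nx/n0 = nx/100: 1, 0.7, 0.48, 0.37, 0.26, 0.19, 0.13
R0 = Σ lx·mx = 0 + 0.35 + 0.672 + 0.592 + 0.286 + 0.266 + 0.156 = 2.322
R0 > 1, so the population is growing.

growing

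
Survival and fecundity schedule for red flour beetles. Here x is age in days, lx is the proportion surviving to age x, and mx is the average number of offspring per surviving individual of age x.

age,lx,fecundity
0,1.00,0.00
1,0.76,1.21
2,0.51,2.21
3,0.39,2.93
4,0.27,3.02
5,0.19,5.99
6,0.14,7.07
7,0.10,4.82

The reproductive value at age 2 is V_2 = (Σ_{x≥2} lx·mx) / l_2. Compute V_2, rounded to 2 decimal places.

11.17

lx·mx for x ≥ 2: 1.1271, 1.1427, 0.8154, 1.1381, 0.9898, 0.482 → sum = 5.6951
V_2 = 5.6951 / l_2 = 5.6951 / 0.51 = 11.166863… → 11.17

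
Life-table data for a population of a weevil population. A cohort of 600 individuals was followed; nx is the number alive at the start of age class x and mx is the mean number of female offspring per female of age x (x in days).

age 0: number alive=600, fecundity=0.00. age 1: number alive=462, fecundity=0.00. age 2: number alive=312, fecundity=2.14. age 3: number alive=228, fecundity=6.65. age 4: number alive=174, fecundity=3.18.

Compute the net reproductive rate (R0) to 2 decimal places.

lx = nx/n0 = nx/600: 1, 0.77, 0.52, 0.38, 0.29
lx·mx by age: 0, 0, 1.1128, 2.527, 0.9222
R0 = Σ lx·mx = 4.562 → 4.56

4.56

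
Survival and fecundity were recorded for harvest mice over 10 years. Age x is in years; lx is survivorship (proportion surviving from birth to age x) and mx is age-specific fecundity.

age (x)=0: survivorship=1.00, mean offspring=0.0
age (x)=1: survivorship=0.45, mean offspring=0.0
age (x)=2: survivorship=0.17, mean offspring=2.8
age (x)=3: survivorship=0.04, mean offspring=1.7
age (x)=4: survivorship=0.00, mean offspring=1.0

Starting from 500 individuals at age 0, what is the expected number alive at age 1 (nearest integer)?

Expected survivors = N0 · l_1 = 500 × 0.45 = 225 → 225

225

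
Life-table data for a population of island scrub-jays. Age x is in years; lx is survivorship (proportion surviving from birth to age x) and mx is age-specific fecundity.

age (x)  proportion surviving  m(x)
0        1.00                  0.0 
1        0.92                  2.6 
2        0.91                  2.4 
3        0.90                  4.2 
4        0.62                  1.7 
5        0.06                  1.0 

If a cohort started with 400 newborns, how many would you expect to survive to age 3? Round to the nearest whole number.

360

Expected survivors = N0 · l_3 = 400 × 0.90 = 360 → 360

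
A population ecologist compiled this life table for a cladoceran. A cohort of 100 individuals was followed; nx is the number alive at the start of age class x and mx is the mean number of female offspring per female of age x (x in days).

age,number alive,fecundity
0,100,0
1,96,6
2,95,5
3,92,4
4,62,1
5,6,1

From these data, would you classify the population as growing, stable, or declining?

lx = nx/n0 = nx/100: 1, 0.96, 0.95, 0.92, 0.62, 0.06
R0 = Σ lx·mx = 0 + 5.76 + 4.75 + 3.68 + 0.62 + 0.06 = 14.87
R0 > 1, so the population is growing.

growing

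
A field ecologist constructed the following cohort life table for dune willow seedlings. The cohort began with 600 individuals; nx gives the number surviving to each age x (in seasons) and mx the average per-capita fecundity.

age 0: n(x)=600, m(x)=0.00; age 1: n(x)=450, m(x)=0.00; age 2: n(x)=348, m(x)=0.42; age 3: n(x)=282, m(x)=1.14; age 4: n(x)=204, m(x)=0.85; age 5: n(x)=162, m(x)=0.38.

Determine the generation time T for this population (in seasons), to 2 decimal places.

lx = nx/n0 = nx/600: 1, 0.75, 0.58, 0.47, 0.34, 0.27
lx·mx: 0, 0, 0.2436, 0.5358, 0.289, 0.1026 → R0 = 1.171
x·lx·mx: 0, 0, 0.4872, 1.6074, 1.156, 0.513 → Σ = 3.7636
T = 3.7636 / 1.171 = 3.214005… → 3.21

3.21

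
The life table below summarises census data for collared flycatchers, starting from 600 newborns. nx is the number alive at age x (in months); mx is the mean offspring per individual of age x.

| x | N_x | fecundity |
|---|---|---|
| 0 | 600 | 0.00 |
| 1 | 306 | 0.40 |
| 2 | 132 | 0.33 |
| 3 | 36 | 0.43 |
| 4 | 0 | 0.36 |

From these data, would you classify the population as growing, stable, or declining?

lx = nx/n0 = nx/600: 1, 0.51, 0.22, 0.06, 0
R0 = Σ lx·mx = 0 + 0.204 + 0.0726 + 0.0258 + 0 = 0.3024
R0 < 1, so the population is declining.

declining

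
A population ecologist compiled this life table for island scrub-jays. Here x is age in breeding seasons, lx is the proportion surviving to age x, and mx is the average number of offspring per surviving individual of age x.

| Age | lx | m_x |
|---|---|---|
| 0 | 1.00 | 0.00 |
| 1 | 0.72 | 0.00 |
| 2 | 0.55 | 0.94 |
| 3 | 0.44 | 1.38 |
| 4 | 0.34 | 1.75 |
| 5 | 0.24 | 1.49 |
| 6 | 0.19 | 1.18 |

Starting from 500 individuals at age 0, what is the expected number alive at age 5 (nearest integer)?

120

Expected survivors = N0 · l_5 = 500 × 0.24 = 120 → 120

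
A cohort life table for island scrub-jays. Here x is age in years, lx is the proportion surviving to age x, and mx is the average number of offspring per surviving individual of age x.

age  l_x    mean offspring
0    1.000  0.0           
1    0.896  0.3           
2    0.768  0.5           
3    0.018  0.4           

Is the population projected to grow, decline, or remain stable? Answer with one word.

declining

R0 = Σ lx·mx = 0 + 0.2688 + 0.384 + 0.0072 = 0.66
R0 < 1, so the population is declining.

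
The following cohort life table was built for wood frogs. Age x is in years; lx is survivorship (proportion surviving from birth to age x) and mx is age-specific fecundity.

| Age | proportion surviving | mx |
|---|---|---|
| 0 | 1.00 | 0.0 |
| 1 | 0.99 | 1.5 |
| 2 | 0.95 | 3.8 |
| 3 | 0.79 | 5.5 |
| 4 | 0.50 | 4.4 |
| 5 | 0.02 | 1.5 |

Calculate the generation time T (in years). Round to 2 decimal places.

lx·mx: 0, 1.485, 3.61, 4.345, 2.2, 0.03 → R0 = 11.67
x·lx·mx: 0, 1.485, 7.22, 13.035, 8.8, 0.15 → Σ = 30.69
T = 30.69 / 11.67 = 2.62982… → 2.63

2.63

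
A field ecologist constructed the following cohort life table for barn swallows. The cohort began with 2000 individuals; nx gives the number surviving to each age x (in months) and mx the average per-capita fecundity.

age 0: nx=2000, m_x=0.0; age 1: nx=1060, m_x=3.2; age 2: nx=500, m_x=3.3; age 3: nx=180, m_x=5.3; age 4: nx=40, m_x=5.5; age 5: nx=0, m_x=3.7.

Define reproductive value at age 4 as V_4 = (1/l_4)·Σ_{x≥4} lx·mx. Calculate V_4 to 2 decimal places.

lx = nx/n0 = nx/2000: 1, 0.53, 0.25, 0.09, 0.02, 0
lx·mx for x ≥ 4: 0.11, 0 → sum = 0.11
V_4 = 0.11 / l_4 = 0.11 / 0.02 = 5.5 → 5.50

5.50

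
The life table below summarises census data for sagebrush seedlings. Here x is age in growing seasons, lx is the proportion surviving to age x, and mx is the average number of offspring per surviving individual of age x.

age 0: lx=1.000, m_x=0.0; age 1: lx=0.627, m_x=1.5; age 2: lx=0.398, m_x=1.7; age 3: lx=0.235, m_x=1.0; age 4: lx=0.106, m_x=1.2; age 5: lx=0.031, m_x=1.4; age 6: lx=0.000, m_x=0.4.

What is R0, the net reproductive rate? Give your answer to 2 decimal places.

2.02

lx·mx by age: 0, 0.9405, 0.6766, 0.235, 0.1272, 0.0434, 0
R0 = Σ lx·mx = 2.0227 → 2.02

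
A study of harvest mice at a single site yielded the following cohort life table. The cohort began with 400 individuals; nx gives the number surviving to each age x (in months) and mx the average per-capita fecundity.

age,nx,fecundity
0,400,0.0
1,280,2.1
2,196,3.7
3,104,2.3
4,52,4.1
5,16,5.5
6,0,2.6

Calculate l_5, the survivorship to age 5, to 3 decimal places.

0.040

l_5 = n_5/n_0 = 16/400 = 0.04 → 0.040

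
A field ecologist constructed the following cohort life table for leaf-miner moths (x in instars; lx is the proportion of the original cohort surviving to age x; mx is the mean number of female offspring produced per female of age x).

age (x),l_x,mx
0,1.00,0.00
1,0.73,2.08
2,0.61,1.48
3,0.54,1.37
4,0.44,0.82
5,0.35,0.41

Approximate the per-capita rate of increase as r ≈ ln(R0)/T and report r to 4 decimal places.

0.6180

R0 = Σ lx·mx = 0 + 1.5184 + 0.9028 + 0.7398 + 0.3608 + 0.1435 = 3.6653
Σ x·lx·mx = 7.7041; T = 7.7041/3.6653 = 2.1019…
r ≈ ln(R0)/T = ln(3.6653)/2.1019… = 0.617969… → 0.6180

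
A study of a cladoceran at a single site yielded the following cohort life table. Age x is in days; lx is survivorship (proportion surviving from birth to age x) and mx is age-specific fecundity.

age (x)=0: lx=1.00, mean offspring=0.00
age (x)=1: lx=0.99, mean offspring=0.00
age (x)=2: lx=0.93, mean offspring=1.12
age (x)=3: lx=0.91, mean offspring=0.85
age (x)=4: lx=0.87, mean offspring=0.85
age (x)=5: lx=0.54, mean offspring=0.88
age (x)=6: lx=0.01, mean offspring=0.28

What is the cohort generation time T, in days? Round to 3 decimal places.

lx·mx: 0, 0, 1.0416, 0.7735, 0.7395, 0.4752, 0.0028 → R0 = 3.0326
x·lx·mx: 0, 0, 2.0832, 2.3205, 2.958, 2.376, 0.0168 → Σ = 9.7545
T = 9.7545 / 3.0326 = 3.216547… → 3.217

3.217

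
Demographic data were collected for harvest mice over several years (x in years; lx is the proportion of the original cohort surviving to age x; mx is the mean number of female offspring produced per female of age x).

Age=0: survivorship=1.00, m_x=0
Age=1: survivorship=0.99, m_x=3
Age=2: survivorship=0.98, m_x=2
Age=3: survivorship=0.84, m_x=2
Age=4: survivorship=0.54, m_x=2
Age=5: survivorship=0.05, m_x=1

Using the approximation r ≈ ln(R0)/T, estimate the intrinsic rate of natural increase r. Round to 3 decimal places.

R0 = Σ lx·mx = 0 + 2.97 + 1.96 + 1.68 + 1.08 + 0.05 = 7.74
Σ x·lx·mx = 16.5; T = 16.5/7.74 = 2.13178…
r ≈ ln(R0)/T = ln(7.74)/2.13178… = 0.95995… → 0.960

0.960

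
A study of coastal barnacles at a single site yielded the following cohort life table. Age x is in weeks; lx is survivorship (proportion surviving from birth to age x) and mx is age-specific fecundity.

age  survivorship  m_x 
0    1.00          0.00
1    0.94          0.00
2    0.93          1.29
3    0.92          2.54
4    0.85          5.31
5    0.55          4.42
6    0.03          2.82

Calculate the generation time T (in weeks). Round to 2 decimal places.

3.80

lx·mx: 0, 0, 1.1997, 2.3368, 4.5135, 2.431, 0.0846 → R0 = 10.5656
x·lx·mx: 0, 0, 2.3994, 7.0104, 18.054, 12.155, 0.5076 → Σ = 40.1264
T = 40.1264 / 10.5656 = 3.797834… → 3.80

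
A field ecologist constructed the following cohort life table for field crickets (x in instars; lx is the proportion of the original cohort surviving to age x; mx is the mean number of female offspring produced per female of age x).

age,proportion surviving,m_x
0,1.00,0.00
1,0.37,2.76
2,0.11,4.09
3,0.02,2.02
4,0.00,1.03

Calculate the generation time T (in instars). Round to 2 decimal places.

lx·mx: 0, 1.0212, 0.4499, 0.0404, 0 → R0 = 1.5115
x·lx·mx: 0, 1.0212, 0.8998, 0.1212, 0 → Σ = 2.0422
T = 2.0422 / 1.5115 = 1.351108… → 1.35

1.35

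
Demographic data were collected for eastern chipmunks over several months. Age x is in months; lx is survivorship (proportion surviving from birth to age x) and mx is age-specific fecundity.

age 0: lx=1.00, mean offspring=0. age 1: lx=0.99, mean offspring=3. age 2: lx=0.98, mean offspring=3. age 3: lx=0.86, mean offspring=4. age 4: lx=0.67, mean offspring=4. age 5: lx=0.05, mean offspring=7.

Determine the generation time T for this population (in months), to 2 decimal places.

2.56

lx·mx: 0, 2.97, 2.94, 3.44, 2.68, 0.35 → R0 = 12.38
x·lx·mx: 0, 2.97, 5.88, 10.32, 10.72, 1.75 → Σ = 31.64
T = 31.64 / 12.38 = 2.555735… → 2.56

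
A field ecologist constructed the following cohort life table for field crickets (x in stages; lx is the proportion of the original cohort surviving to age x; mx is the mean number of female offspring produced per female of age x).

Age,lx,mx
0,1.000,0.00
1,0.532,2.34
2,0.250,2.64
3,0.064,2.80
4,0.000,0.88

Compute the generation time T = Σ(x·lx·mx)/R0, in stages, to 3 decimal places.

lx·mx: 0, 1.24488, 0.66, 0.1792, 0 → R0 = 2.08408
x·lx·mx: 0, 1.24488, 1.32, 0.5376, 0 → Σ = 3.10248
T = 3.10248 / 2.08408 = 1.488657… → 1.489

1.489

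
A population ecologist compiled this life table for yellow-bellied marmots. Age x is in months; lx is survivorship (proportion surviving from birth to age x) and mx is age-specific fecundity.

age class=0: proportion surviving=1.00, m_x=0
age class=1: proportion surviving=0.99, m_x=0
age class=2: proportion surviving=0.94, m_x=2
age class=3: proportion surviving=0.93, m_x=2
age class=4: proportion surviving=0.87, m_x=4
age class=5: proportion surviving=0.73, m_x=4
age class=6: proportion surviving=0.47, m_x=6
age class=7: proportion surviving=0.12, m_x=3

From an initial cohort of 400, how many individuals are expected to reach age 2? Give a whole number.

376

Expected survivors = N0 · l_2 = 400 × 0.94 = 376 → 376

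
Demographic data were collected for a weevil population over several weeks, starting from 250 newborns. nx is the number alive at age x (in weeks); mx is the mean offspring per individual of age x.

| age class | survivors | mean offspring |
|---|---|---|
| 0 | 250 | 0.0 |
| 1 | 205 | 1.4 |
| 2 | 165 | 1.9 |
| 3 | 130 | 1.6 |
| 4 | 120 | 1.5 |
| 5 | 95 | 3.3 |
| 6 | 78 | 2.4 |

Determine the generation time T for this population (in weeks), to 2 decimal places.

lx = nx/n0 = nx/250: 1, 0.82, 0.66, 0.52, 0.48, 0.38, 0.312
lx·mx: 0, 1.148, 1.254, 0.832, 0.72, 1.254, 0.7488 → R0 = 5.9568
x·lx·mx: 0, 1.148, 2.508, 2.496, 2.88, 6.27, 4.4928 → Σ = 19.7948
T = 19.7948 / 5.9568 = 3.323059… → 3.32

3.32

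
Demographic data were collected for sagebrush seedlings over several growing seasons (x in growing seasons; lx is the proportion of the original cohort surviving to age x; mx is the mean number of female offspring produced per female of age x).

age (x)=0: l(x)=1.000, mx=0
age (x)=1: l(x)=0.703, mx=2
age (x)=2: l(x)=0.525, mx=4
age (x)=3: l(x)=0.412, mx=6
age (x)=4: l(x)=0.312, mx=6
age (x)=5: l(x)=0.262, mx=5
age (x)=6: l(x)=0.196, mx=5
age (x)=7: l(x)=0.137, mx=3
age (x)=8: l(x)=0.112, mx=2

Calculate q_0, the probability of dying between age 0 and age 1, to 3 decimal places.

0.297

q_0 = (l_0 − l_1) / l_0 = (1 − 0.703) / 1
     = 0.297 / 1 = 0.297 → 0.297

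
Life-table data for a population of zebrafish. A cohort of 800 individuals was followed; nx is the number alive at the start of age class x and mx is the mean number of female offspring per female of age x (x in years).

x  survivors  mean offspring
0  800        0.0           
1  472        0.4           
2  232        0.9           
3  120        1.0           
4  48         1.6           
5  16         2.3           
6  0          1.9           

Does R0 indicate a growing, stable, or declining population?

declining

lx = nx/n0 = nx/800: 1, 0.59, 0.29, 0.15, 0.06, 0.02, 0
R0 = Σ lx·mx = 0 + 0.236 + 0.261 + 0.15 + 0.096 + 0.046 + 0 = 0.789
R0 < 1, so the population is declining.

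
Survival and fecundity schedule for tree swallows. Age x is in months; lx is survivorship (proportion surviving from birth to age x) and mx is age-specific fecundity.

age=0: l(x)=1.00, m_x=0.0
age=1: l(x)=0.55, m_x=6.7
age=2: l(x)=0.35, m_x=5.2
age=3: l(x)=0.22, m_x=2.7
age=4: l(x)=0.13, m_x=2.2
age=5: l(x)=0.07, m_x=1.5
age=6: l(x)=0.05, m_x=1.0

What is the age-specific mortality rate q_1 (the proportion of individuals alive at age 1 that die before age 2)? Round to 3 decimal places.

0.364

q_1 = (l_1 − l_2) / l_1 = (0.55 − 0.35) / 0.55
     = 0.2 / 0.55 = 0.363636… → 0.364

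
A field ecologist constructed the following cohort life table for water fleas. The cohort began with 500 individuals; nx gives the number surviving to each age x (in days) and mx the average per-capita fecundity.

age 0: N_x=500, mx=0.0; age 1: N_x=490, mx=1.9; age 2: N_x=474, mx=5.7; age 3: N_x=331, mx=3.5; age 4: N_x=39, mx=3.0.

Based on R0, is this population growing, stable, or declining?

growing

lx = nx/n0 = nx/500: 1, 0.98, 0.948, 0.662, 0.078
R0 = Σ lx·mx = 0 + 1.862 + 5.4036 + 2.317 + 0.234 = 9.8166
R0 > 1, so the population is growing.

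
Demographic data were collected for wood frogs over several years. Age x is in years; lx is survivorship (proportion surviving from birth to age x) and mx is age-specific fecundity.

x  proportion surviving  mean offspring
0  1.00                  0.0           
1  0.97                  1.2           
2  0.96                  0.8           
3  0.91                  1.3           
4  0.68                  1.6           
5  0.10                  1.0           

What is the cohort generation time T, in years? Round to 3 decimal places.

2.580

lx·mx: 0, 1.164, 0.768, 1.183, 1.088, 0.1 → R0 = 4.303
x·lx·mx: 0, 1.164, 1.536, 3.549, 4.352, 0.5 → Σ = 11.101
T = 11.101 / 4.303 = 2.579828… → 2.580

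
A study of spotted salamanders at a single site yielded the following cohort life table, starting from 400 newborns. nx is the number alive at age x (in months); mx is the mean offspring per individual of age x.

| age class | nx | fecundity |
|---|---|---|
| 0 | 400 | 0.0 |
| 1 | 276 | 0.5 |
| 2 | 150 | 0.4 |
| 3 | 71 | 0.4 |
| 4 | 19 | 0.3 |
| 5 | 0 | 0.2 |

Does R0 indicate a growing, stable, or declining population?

lx = nx/n0 = nx/400: 1, 0.69, 0.375, 0.1775, 0.0475, 0
R0 = Σ lx·mx = 0 + 0.345 + 0.15 + 0.071 + 0.01425 + 0 = 0.58025
R0 < 1, so the population is declining.

declining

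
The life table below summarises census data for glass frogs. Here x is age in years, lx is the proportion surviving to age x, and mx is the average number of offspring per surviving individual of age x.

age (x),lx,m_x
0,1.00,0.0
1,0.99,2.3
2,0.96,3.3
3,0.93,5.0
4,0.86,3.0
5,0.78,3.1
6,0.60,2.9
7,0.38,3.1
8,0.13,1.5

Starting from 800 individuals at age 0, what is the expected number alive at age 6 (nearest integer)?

Expected survivors = N0 · l_6 = 800 × 0.60 = 480 → 480

480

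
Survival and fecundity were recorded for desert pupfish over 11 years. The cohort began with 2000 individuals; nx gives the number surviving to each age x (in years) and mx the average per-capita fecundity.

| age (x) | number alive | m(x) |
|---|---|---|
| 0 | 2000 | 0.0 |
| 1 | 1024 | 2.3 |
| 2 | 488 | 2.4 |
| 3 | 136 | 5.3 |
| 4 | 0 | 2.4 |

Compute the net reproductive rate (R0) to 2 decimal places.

lx = nx/n0 = nx/2000: 1, 0.512, 0.244, 0.068, 0
lx·mx by age: 0, 1.1776, 0.5856, 0.3604, 0
R0 = Σ lx·mx = 2.1236 → 2.12

2.12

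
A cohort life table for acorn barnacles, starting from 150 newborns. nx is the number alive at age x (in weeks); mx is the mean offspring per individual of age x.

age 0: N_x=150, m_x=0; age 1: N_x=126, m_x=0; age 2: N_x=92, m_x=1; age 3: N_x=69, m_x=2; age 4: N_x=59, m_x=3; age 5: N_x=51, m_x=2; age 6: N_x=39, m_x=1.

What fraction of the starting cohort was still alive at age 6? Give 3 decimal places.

l_6 = n_6/n_0 = 39/150 = 0.26 → 0.260

0.260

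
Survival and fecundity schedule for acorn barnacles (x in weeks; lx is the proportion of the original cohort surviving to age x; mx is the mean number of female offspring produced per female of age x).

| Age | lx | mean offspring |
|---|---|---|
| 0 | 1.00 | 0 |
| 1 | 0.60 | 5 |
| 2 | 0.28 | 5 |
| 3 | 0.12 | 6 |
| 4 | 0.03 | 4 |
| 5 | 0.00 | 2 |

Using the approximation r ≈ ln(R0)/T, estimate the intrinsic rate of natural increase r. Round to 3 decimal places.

R0 = Σ lx·mx = 0 + 3 + 1.4 + 0.72 + 0.12 + 0 = 5.24
Σ x·lx·mx = 8.44; T = 8.44/5.24 = 1.61069…
r ≈ ln(R0)/T = ln(5.24)/1.61069… = 1.02833… → 1.028

1.028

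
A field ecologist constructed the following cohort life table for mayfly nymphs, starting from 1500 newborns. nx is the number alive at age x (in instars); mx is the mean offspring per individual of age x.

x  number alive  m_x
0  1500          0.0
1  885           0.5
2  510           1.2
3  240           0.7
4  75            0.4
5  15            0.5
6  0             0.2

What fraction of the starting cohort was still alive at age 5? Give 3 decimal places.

l_5 = n_5/n_0 = 15/1500 = 0.01 → 0.010

0.010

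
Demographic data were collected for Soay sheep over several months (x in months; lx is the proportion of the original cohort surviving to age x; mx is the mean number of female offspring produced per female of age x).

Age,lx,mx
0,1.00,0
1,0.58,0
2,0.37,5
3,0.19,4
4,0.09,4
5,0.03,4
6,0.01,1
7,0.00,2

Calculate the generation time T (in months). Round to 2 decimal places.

2.61

lx·mx: 0, 0, 1.85, 0.76, 0.36, 0.12, 0.01, 0 → R0 = 3.1
x·lx·mx: 0, 0, 3.7, 2.28, 1.44, 0.6, 0.06, 0 → Σ = 8.08
T = 8.08 / 3.1 = 2.606452… → 2.61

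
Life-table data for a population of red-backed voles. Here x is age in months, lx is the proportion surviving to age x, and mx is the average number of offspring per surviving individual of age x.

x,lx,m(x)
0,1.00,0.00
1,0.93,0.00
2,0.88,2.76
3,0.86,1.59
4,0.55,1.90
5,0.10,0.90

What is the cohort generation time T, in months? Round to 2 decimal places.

lx·mx: 0, 0, 2.4288, 1.3674, 1.045, 0.09 → R0 = 4.9312
x·lx·mx: 0, 0, 4.8576, 4.1022, 4.18, 0.45 → Σ = 13.5898
T = 13.5898 / 4.9312 = 2.755881… → 2.76

2.76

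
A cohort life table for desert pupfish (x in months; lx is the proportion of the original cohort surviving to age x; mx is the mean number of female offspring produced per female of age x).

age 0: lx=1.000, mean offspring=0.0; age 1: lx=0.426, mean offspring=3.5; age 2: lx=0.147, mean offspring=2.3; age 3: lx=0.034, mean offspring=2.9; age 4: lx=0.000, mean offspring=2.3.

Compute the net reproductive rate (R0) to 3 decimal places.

lx·mx by age: 0, 1.491, 0.3381, 0.0986, 0
R0 = Σ lx·mx = 1.9277 → 1.928

1.928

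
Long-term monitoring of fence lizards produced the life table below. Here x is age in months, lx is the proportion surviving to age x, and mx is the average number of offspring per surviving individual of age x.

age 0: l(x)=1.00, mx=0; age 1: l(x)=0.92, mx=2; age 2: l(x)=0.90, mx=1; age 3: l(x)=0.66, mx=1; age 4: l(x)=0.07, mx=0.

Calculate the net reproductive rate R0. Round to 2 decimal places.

lx·mx by age: 0, 1.84, 0.9, 0.66, 0
R0 = Σ lx·mx = 3.4 → 3.40

3.40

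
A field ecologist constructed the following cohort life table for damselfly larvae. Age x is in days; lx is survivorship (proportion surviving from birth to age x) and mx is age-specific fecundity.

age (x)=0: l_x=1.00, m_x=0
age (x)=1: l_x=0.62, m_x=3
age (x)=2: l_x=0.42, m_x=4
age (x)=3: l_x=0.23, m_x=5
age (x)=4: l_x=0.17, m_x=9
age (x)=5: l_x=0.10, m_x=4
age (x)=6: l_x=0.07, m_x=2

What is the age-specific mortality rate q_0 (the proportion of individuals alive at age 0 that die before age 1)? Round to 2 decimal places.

q_0 = (l_0 − l_1) / l_0 = (1 − 0.62) / 1
     = 0.38 / 1 = 0.38 → 0.38

0.38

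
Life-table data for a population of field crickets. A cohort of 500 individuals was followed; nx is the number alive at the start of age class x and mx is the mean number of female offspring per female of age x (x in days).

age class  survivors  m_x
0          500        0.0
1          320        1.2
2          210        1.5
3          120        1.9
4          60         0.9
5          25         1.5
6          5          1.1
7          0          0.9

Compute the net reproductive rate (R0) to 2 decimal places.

lx = nx/n0 = nx/500: 1, 0.64, 0.42, 0.24, 0.12, 0.05, 0.01, 0
lx·mx by age: 0, 0.768, 0.63, 0.456, 0.108, 0.075, 0.011, 0
R0 = Σ lx·mx = 2.048 → 2.05

2.05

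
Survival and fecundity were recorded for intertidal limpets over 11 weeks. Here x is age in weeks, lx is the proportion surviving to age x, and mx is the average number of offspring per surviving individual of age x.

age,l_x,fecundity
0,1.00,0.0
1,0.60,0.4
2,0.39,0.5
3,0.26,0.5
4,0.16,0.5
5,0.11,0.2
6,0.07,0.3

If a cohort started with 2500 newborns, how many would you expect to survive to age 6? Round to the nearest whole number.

Expected survivors = N0 · l_6 = 2500 × 0.07 = 175 → 175

175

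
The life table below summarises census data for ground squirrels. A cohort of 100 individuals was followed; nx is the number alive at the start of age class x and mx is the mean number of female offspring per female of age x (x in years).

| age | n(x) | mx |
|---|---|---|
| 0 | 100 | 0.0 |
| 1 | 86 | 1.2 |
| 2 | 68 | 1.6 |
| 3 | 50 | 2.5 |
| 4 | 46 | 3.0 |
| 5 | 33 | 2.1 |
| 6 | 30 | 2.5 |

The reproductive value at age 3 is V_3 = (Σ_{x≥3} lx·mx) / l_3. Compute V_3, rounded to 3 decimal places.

lx = nx/n0 = nx/100: 1, 0.86, 0.68, 0.5, 0.46, 0.33, 0.3
lx·mx for x ≥ 3: 1.25, 1.38, 0.693, 0.75 → sum = 4.073
V_3 = 4.073 / l_3 = 4.073 / 0.5 = 8.146 → 8.146

8.146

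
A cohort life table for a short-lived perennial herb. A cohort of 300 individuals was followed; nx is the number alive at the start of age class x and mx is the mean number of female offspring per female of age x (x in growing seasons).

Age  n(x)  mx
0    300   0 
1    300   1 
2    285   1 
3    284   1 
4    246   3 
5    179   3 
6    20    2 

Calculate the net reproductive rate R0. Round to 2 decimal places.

lx = nx/n0 = nx/300: 1, 1, 0.95, 0.94667…, 0.82, 0.59667…, 0.06667…
lx·mx by age: 0, 1, 0.95, 0.946667…, 2.46, 1.79…, 0.133333…
R0 = Σ lx·mx = 7.28… → 7.28

7.28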